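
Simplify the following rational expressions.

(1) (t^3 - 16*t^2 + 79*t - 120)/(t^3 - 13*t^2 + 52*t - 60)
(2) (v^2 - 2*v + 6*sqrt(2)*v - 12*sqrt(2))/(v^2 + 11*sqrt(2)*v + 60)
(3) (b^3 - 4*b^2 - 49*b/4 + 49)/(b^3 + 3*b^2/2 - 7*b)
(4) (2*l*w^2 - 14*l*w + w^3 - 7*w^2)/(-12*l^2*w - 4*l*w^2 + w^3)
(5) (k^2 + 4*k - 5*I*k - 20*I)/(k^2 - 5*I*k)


(1) = (t^2 - 11*t + 24)/(t^2 - 8*t + 12)
(2) = (v - 2)/(v + 5*sqrt(2))
(3) = (2*b^2 - 15*b + 28)/(2*b^2 - 4*b)
(4) = (w - 7)/(-6*l + w)
(5) = (k + 4)/k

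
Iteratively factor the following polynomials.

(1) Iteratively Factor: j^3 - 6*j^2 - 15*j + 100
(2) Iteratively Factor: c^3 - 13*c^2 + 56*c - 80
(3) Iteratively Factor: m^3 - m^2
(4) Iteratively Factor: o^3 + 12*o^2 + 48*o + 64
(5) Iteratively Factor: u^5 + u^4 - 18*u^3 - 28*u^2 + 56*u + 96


(1) = (j + 4)*(j^2 - 10*j + 25) = (j - 5)*(j + 4)*(j - 5)
(2) = (c - 5)*(c^2 - 8*c + 16) = (c - 5)*(c - 4)*(c - 4)
(3) = (m - 1)*(m^2) = m*(m - 1)*(m)
(4) = (o + 4)*(o^2 + 8*o + 16) = (o + 4)^2*(o + 4)
(5) = (u + 3)*(u^4 - 2*u^3 - 12*u^2 + 8*u + 32) = (u - 2)*(u + 3)*(u^3 - 12*u - 16) = (u - 2)*(u + 2)*(u + 3)*(u^2 - 2*u - 8) = (u - 2)*(u + 2)^2*(u + 3)*(u - 4)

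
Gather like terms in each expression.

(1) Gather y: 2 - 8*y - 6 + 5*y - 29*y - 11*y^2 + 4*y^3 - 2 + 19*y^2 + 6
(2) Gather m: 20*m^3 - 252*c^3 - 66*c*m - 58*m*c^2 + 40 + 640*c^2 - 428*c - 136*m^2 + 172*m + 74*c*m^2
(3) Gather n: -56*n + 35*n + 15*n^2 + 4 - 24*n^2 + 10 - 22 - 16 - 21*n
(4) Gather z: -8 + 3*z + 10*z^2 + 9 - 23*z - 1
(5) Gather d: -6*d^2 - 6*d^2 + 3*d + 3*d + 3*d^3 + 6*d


(1) = 4*y^3 + 8*y^2 - 32*y
(2) = -252*c^3 + 640*c^2 - 428*c + 20*m^3 + m^2*(74*c - 136) + m*(-58*c^2 - 66*c + 172) + 40
(3) = -9*n^2 - 42*n - 24
(4) = 10*z^2 - 20*z
(5) = 3*d^3 - 12*d^2 + 12*d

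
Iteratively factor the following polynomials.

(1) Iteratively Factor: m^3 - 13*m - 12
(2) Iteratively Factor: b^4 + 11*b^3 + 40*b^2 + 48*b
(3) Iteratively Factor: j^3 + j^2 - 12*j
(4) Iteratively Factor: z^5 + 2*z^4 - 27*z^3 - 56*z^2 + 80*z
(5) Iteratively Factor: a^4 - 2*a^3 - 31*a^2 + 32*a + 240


(1) = (m - 4)*(m^2 + 4*m + 3) = (m - 4)*(m + 1)*(m + 3)
(2) = (b + 4)*(b^3 + 7*b^2 + 12*b) = b*(b + 4)*(b^2 + 7*b + 12) = b*(b + 4)^2*(b + 3)
(3) = (j)*(j^2 + j - 12) = j*(j - 3)*(j + 4)
(4) = (z)*(z^4 + 2*z^3 - 27*z^2 - 56*z + 80) = z*(z - 1)*(z^3 + 3*z^2 - 24*z - 80) = z*(z - 1)*(z + 4)*(z^2 - z - 20) = z*(z - 1)*(z + 4)^2*(z - 5)
(5) = (a - 5)*(a^3 + 3*a^2 - 16*a - 48) = (a - 5)*(a + 3)*(a^2 - 16) = (a - 5)*(a - 4)*(a + 3)*(a + 4)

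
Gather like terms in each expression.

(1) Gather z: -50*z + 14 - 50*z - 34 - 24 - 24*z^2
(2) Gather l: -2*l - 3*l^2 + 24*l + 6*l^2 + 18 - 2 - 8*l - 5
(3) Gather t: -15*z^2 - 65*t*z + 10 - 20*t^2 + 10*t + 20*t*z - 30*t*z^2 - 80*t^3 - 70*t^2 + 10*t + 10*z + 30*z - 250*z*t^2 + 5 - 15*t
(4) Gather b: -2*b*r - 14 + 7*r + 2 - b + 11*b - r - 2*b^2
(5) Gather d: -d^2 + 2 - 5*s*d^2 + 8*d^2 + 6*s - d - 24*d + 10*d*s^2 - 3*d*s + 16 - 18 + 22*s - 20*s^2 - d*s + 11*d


(1) = -24*z^2 - 100*z - 44
(2) = 3*l^2 + 14*l + 11
(3) = -80*t^3 + t^2*(-250*z - 90) + t*(-30*z^2 - 45*z + 5) - 15*z^2 + 40*z + 15
(4) = -2*b^2 + b*(10 - 2*r) + 6*r - 12
(5) = d^2*(7 - 5*s) + d*(10*s^2 - 4*s - 14) - 20*s^2 + 28*s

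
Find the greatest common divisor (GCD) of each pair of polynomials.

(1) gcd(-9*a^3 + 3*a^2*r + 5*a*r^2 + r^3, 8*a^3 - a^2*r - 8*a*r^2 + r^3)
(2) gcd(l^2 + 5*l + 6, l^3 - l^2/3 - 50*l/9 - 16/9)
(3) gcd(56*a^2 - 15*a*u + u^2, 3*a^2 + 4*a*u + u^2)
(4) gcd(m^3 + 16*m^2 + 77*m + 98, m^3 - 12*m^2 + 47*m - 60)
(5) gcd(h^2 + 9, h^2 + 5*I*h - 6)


(1) = -a + r
(2) = gcd((l + 2)*(l + 3), (l - 8/3)*(l + 1/3)*(l + 2)) = l + 2
(3) = gcd((-8*a + u)*(-7*a + u), (a + u)*(3*a + u)) = 1
(4) = gcd((m + 2)*(m + 7)^2, (m - 5)*(m - 4)*(m - 3)) = 1
(5) = h + 3*I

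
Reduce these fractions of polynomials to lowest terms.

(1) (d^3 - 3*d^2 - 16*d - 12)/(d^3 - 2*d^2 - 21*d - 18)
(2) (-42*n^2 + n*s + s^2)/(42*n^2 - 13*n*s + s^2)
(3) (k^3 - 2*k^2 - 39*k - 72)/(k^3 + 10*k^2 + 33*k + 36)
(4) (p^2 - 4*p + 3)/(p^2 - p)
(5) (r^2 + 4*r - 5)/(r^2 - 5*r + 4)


(1) = (d + 2)/(d + 3)
(2) = (7*n + s)/(-7*n + s)
(3) = (k - 8)/(k + 4)
(4) = (p - 3)/p
(5) = (r + 5)/(r - 4)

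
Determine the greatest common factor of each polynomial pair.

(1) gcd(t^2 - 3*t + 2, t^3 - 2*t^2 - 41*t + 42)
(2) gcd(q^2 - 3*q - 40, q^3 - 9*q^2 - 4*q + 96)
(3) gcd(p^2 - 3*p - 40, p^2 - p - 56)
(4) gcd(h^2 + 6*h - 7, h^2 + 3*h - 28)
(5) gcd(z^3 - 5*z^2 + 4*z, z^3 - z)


(1) = gcd((t - 2)*(t - 1), (t - 7)*(t - 1)*(t + 6)) = t - 1
(2) = q - 8
(3) = gcd((p - 8)*(p + 5), (p - 8)*(p + 7)) = p - 8
(4) = h + 7
(5) = z^2 - z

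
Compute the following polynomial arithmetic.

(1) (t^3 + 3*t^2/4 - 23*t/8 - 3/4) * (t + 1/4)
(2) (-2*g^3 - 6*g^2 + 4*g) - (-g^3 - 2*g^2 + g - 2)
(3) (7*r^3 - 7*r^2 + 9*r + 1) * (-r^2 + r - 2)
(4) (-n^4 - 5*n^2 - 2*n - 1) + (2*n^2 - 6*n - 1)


(1) = t^4 + t^3 - 43*t^2/16 - 47*t/32 - 3/16
(2) = -g^3 - 4*g^2 + 3*g + 2
(3) = -7*r^5 + 14*r^4 - 30*r^3 + 22*r^2 - 17*r - 2
(4) = -n^4 - 3*n^2 - 8*n - 2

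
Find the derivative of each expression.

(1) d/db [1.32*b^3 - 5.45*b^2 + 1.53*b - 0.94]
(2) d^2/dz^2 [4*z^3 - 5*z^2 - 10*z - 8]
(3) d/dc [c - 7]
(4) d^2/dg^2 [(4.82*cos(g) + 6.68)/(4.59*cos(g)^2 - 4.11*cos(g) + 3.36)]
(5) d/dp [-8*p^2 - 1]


(1) = 3.96*b^2 - 10.9*b + 1.53
(2) = 24*z - 10
(3) = 1
(4) = (-0.0835326343*cos(g)^5 - 0.5378660727*cos(g)^4 + 0.8449362319*cos(g)^3 + 0.8860078441*cos(g)^2 - 1.1094979286*cos(g) + 0.1256587304)/(0.0795466372*cos(g)^6 - 0.2136841039*cos(g)^5 + 0.3660287081*cos(g)^4 - 0.3699543164*cos(g)^3 + 0.2679425837*cos(g)^2 - 0.1145052501*cos(g) + 0.0312033772)
(5) = -16*p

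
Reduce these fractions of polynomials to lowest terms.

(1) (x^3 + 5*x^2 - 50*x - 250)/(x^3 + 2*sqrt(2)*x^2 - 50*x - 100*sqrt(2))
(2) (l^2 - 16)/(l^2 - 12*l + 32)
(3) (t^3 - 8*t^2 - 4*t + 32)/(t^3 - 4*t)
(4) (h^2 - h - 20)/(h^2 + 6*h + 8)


(1) = (x + 5)/(x + 2*sqrt(2))
(2) = (l + 4)/(l - 8)
(3) = (t - 8)/t
(4) = (h - 5)/(h + 2)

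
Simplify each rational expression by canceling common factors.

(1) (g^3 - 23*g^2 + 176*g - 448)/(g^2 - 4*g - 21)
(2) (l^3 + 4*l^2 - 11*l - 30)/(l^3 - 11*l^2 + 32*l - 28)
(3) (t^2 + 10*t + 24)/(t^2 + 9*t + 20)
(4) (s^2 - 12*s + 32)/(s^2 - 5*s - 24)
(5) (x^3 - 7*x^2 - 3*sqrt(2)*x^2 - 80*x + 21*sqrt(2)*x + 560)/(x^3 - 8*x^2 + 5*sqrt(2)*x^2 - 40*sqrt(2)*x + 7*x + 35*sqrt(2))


(1) = (g^2 - 16*g + 64)/(g + 3)
(2) = (l^3 + 4*l^2 - 11*l - 30)/(l^3 - 11*l^2 + 32*l - 28)
(3) = (t + 6)/(t + 5)
(4) = (s - 4)/(s + 3)
(5) = (x - 8*sqrt(2))/(x - 1)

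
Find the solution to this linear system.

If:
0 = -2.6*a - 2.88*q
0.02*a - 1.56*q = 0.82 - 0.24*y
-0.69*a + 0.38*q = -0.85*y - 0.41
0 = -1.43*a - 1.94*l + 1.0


Then:
a = 0.54
l = 0.11
q = -0.49
y = 0.18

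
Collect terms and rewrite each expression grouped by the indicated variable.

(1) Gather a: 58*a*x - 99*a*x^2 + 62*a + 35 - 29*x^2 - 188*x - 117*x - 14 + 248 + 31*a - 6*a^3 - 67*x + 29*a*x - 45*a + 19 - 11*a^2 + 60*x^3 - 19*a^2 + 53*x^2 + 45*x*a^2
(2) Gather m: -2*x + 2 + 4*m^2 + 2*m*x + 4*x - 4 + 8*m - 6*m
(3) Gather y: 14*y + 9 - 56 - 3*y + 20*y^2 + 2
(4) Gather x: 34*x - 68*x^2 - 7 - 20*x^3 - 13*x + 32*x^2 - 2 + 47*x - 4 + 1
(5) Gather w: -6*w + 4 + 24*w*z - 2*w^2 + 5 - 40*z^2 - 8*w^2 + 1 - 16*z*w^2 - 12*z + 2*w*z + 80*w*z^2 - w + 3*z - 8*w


(1) = -6*a^3 + a^2*(45*x - 30) + a*(-99*x^2 + 87*x + 48) + 60*x^3 + 24*x^2 - 372*x + 288
(2) = 4*m^2 + m*(2*x + 2) + 2*x - 2
(3) = 20*y^2 + 11*y - 45
(4) = -20*x^3 - 36*x^2 + 68*x - 12
(5) = w^2*(-16*z - 10) + w*(80*z^2 + 26*z - 15) - 40*z^2 - 9*z + 10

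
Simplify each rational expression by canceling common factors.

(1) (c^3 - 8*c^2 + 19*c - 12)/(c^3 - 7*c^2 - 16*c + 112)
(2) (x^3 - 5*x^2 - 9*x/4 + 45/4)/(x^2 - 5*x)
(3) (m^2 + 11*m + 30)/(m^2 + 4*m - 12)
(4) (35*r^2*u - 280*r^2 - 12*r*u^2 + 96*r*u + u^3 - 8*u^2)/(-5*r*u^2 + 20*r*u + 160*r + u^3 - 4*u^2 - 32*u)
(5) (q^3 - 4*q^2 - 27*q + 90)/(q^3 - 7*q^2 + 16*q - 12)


(1) = (c^2 - 4*c + 3)/(c^2 - 3*c - 28)
(2) = (4*x^2 - 9)/(4*x)
(3) = (m + 5)/(m - 2)
(4) = (-7*r + u)/(u + 4)
(5) = (q^2 - q - 30)/(q^2 - 4*q + 4)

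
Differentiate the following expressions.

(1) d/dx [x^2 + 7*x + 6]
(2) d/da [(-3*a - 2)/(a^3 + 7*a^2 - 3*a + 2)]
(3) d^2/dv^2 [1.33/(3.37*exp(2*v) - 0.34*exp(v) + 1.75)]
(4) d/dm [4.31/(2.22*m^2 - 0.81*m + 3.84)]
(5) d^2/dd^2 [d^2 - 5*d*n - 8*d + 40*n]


(1) = 2*x + 7
(2) = (6*a^3 + 27*a^2 + 28*a - 12)/(a^6 + 14*a^5 + 43*a^4 - 38*a^3 + 37*a^2 - 12*a + 4)
(3) = ((0.4522 - 17.9284*exp(v))*(3.37*exp(2*v) - 0.34*exp(v) + 1.75) + 1.33*(6.74*exp(v) - 0.34)*(13.48*exp(v) - 0.68)*exp(v))*exp(v)/(3.37*exp(2*v) - 0.34*exp(v) + 1.75)^3
(4) = (3.4911 - 19.1364*m)/(2.22*m^2 - 0.81*m + 3.84)^2
(5) = 2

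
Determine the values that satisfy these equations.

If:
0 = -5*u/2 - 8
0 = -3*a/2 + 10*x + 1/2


Then:
a = 20*x/3 + 1/3
u = -16/5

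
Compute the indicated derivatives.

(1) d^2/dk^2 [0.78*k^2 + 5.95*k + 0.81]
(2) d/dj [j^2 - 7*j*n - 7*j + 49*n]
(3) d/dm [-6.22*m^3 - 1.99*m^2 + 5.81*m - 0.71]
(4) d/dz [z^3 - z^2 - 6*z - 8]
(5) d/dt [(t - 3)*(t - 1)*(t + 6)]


(1) = 1.56000000000000
(2) = 2*j - 7*n - 7
(3) = -18.66*m^2 - 3.98*m + 5.81
(4) = 3*z^2 - 2*z - 6
(5) = 3*t^2 + 4*t - 21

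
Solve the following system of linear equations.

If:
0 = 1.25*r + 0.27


Then:
r = -0.22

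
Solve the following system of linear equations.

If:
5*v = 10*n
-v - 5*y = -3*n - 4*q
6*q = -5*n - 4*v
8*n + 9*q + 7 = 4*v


Then:
n = 14/39
q = -7/9
v = 28/39
y = -322/585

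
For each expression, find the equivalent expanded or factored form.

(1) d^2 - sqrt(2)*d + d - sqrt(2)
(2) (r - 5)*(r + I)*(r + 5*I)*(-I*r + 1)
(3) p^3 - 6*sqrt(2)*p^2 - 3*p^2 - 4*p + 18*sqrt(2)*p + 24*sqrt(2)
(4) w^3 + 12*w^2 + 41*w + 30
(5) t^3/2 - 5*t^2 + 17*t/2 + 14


(1) = (d + 1)*(d - sqrt(2))
(2) = -I*r^4 + 7*r^3 + 5*I*r^3 - 35*r^2 + 11*I*r^2 - 5*r - 55*I*r + 25
(3) = (p - 4)*(p + 1)*(p - 6*sqrt(2))
(4) = (w + 1)*(w + 5)*(w + 6)
(5) = (t/2 + 1/2)*(t - 7)*(t - 4)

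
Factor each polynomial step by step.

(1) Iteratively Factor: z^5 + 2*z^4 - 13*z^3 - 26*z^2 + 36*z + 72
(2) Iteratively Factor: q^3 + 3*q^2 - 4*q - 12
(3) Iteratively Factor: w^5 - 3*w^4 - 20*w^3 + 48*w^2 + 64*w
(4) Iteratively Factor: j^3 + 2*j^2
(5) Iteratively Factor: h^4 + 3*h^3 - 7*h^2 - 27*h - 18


(1) = (z - 3)*(z^4 + 5*z^3 + 2*z^2 - 20*z - 24) = (z - 3)*(z + 2)*(z^3 + 3*z^2 - 4*z - 12) = (z - 3)*(z - 2)*(z + 2)*(z^2 + 5*z + 6) = (z - 3)*(z - 2)*(z + 2)^2*(z + 3)
(2) = (q - 2)*(q^2 + 5*q + 6) = (q - 2)*(q + 2)*(q + 3)
(3) = (w + 1)*(w^4 - 4*w^3 - 16*w^2 + 64*w) = (w - 4)*(w + 1)*(w^3 - 16*w) = (w - 4)^2*(w + 1)*(w^2 + 4*w) = (w - 4)^2*(w + 1)*(w + 4)*(w)
(4) = (j + 2)*(j^2) = j*(j + 2)*(j)
(5) = (h - 3)*(h^3 + 6*h^2 + 11*h + 6) = (h - 3)*(h + 1)*(h^2 + 5*h + 6) = (h - 3)*(h + 1)*(h + 2)*(h + 3)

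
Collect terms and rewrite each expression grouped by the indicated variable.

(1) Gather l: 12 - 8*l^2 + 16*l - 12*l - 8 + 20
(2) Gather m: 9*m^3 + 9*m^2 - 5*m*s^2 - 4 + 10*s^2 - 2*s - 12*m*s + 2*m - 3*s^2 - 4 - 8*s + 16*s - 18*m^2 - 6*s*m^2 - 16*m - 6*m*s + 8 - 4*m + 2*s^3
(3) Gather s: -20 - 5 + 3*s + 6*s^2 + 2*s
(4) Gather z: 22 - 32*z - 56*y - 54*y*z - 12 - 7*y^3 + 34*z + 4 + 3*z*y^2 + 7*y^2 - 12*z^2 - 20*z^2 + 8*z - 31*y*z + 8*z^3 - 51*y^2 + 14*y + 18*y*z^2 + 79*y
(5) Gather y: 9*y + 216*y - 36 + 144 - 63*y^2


(1) = -8*l^2 + 4*l + 24
(2) = 9*m^3 + m^2*(-6*s - 9) + m*(-5*s^2 - 18*s - 18) + 2*s^3 + 7*s^2 + 6*s
(3) = 6*s^2 + 5*s - 25
(4) = -7*y^3 - 44*y^2 + 37*y + 8*z^3 + z^2*(18*y - 32) + z*(3*y^2 - 85*y + 10) + 14
(5) = -63*y^2 + 225*y + 108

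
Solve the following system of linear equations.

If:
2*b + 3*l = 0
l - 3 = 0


Then:
b = -9/2
l = 3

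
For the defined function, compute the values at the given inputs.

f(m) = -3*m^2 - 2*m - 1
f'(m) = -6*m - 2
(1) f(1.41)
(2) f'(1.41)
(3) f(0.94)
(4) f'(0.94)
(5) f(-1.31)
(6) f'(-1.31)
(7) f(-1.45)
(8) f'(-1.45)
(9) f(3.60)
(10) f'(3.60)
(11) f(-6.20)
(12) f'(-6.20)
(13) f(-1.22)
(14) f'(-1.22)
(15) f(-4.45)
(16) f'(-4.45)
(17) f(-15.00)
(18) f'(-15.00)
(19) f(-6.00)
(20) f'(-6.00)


(1) = -9.78
(2) = -10.46
(3) = -5.53
(4) = -7.64
(5) = -3.53
(6) = 5.86
(7) = -4.41
(8) = 6.70
(9) = -47.08
(10) = -23.60
(11) = -103.92
(12) = 35.20
(13) = -3.03
(14) = 5.32
(15) = -51.51
(16) = 24.70
(17) = -646.00
(18) = 88.00
(19) = -97.00
(20) = 34.00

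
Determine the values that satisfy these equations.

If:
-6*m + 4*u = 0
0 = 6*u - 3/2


Then:
m = 1/6
u = 1/4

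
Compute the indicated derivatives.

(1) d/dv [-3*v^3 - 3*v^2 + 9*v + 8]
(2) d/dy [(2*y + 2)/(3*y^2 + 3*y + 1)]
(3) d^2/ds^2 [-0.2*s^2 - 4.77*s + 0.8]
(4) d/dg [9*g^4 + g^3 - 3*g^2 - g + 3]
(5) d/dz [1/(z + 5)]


(1) = -9*v^2 - 6*v + 9
(2) = 2*(3*y^2 + 3*y - 3*(y + 1)*(2*y + 1) + 1)/(3*y^2 + 3*y + 1)^2
(3) = -0.400000000000000
(4) = 36*g^3 + 3*g^2 - 6*g - 1
(5) = -1/(z + 5)^2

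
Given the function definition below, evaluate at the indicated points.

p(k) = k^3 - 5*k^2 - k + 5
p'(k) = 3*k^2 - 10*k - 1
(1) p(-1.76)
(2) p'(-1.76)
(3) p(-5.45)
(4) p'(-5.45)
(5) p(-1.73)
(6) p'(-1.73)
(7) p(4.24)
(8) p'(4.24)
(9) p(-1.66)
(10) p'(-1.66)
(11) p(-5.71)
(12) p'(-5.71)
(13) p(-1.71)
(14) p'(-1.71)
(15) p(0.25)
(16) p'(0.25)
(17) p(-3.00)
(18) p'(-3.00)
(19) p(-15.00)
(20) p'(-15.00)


(1) = -14.18
(2) = 25.89
(3) = -299.94
(4) = 142.61
(5) = -13.41
(6) = 25.28
(7) = -12.90
(8) = 10.53
(9) = -11.69
(10) = 23.87
(11) = -338.48
(12) = 153.91
(13) = -12.91
(14) = 24.87
(15) = 4.45
(16) = -3.31
(17) = -64.00
(18) = 56.00
(19) = -4480.00
(20) = 824.00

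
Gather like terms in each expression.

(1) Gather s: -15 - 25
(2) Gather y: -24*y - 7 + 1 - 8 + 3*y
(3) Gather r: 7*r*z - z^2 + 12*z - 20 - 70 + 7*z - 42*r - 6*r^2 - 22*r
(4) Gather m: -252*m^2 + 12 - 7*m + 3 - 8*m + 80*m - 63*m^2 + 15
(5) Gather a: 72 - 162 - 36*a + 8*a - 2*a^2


(1) = -40
(2) = -21*y - 14
(3) = -6*r^2 + r*(7*z - 64) - z^2 + 19*z - 90
(4) = -315*m^2 + 65*m + 30
(5) = -2*a^2 - 28*a - 90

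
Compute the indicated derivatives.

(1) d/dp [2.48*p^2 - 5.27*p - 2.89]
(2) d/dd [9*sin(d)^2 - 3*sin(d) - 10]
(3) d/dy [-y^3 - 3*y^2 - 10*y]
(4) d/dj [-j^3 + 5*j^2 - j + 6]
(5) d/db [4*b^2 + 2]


(1) = 4.96*p - 5.27
(2) = 3*(6*sin(d) - 1)*cos(d)
(3) = -3*y^2 - 6*y - 10
(4) = -3*j^2 + 10*j - 1
(5) = 8*b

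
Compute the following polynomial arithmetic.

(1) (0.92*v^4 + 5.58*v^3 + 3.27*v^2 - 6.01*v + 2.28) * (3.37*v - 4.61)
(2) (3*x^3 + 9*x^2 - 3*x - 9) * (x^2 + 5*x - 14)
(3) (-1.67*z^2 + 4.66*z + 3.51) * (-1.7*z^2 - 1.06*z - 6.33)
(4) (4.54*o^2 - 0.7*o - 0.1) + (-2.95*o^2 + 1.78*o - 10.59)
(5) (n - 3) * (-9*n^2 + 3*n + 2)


(1) = 3.1004*v^5 + 14.5634*v^4 - 14.7039*v^3 - 35.3284*v^2 + 35.3897*v - 10.5108
(2) = 3*x^5 + 24*x^4 - 150*x^2 - 3*x + 126
(3) = 2.839*z^4 - 6.1518*z^3 - 0.3355*z^2 - 33.2184*z - 22.2183
(4) = 1.59*o^2 + 1.08*o - 10.69
(5) = -9*n^3 + 30*n^2 - 7*n - 6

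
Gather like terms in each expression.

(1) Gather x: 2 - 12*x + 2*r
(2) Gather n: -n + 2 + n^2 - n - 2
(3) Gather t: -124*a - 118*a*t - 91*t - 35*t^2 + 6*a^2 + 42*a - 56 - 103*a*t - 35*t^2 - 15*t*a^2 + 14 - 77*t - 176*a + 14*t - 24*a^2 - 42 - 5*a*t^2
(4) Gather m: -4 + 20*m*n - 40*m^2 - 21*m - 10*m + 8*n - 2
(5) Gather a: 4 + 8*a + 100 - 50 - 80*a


(1) = 2*r - 12*x + 2
(2) = n^2 - 2*n
(3) = -18*a^2 - 258*a + t^2*(-5*a - 70) + t*(-15*a^2 - 221*a - 154) - 84
(4) = -40*m^2 + m*(20*n - 31) + 8*n - 6
(5) = 54 - 72*a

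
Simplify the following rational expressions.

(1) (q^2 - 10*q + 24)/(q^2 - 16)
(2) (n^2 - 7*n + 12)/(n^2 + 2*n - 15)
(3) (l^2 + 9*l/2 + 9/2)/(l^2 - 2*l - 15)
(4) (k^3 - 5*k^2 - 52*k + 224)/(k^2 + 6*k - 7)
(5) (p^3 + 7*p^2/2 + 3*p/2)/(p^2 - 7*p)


(1) = (q - 6)/(q + 4)
(2) = (n - 4)/(n + 5)
(3) = (2*l + 3)/(2*l - 10)
(4) = (k^2 - 12*k + 32)/(k - 1)
(5) = (2*p^2 + 7*p + 3)/(2*p - 14)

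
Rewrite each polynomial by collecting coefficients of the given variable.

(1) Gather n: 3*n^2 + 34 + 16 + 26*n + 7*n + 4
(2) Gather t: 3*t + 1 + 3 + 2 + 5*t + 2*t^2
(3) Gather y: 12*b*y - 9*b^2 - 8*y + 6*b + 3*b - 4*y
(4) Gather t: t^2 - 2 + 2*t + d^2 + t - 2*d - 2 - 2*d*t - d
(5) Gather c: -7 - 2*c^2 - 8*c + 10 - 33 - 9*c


(1) = 3*n^2 + 33*n + 54
(2) = 2*t^2 + 8*t + 6
(3) = -9*b^2 + 9*b + y*(12*b - 12)
(4) = d^2 - 3*d + t^2 + t*(3 - 2*d) - 4
(5) = -2*c^2 - 17*c - 30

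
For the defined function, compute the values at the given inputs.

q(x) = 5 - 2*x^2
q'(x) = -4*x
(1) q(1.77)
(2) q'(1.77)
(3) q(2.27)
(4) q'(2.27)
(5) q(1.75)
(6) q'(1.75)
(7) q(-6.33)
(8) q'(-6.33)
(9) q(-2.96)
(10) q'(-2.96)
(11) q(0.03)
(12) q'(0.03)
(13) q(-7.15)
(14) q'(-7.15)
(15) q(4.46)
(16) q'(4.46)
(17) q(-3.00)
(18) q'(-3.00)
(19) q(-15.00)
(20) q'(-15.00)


(1) = -1.27
(2) = -7.08
(3) = -5.31
(4) = -9.08
(5) = -1.12
(6) = -7.00
(7) = -75.14
(8) = 25.32
(9) = -12.52
(10) = 11.84
(11) = 5.00
(12) = -0.12
(13) = -97.25
(14) = 28.60
(15) = -34.78
(16) = -17.84
(17) = -13.00
(18) = 12.00
(19) = -445.00
(20) = 60.00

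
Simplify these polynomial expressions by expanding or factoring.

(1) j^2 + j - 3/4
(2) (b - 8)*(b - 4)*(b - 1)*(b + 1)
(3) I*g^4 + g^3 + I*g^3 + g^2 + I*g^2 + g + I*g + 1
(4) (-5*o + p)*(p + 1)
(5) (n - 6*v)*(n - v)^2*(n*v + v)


(1) = (j - 1/2)*(j + 3/2)
(2) = b^4 - 12*b^3 + 31*b^2 + 12*b - 32
(3) = (g + 1)*(g - I)*(g + I)*(I*g + 1)
(4) = -5*o*p - 5*o + p^2 + p
(5) = n^4*v - 8*n^3*v^2 + n^3*v + 13*n^2*v^3 - 8*n^2*v^2 - 6*n*v^4 + 13*n*v^3 - 6*v^4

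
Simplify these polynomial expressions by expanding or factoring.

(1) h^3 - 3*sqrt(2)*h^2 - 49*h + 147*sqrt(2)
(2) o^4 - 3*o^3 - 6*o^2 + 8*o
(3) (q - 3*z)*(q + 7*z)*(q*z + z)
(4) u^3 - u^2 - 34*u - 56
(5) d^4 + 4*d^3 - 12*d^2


(1) = (h - 7)*(h + 7)*(h - 3*sqrt(2))
(2) = o*(o - 4)*(o - 1)*(o + 2)
(3) = q^3*z + 4*q^2*z^2 + q^2*z - 21*q*z^3 + 4*q*z^2 - 21*z^3
(4) = (u - 7)*(u + 2)*(u + 4)
(5) = d^2*(d - 2)*(d + 6)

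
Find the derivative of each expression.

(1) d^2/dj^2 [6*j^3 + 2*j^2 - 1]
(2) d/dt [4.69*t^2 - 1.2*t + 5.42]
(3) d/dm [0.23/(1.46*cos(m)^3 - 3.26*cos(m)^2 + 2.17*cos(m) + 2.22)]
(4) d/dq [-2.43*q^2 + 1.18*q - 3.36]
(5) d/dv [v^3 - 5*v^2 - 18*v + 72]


(1) = 36*j + 4
(2) = 9.38*t - 1.2
(3) = (1.0074*cos(m)^2 - 1.4996*cos(m) + 0.4991)*sin(m)/(1.46*cos(m)^3 - 3.26*cos(m)^2 + 2.17*cos(m) + 2.22)^2
(4) = 1.18 - 4.86*q
(5) = 3*v^2 - 10*v - 18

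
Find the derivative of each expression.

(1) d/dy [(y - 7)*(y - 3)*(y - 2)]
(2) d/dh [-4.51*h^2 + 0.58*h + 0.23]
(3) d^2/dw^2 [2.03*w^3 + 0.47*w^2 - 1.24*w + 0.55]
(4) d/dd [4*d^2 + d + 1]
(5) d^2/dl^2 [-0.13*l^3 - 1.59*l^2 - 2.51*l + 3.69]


(1) = 3*y^2 - 24*y + 41
(2) = 0.58 - 9.02*h
(3) = 12.18*w + 0.94
(4) = 8*d + 1
(5) = -0.78*l - 3.18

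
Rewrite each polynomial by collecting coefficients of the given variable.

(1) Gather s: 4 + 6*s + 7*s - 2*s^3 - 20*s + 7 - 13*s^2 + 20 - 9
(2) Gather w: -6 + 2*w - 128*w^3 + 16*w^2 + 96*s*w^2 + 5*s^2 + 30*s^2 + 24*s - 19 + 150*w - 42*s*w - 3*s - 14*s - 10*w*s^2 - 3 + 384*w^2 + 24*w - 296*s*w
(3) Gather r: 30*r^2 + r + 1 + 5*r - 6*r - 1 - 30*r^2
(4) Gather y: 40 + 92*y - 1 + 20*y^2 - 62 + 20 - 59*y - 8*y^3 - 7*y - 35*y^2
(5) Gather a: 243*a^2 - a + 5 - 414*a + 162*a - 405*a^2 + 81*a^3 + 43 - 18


(1) = -2*s^3 - 13*s^2 - 7*s + 22
(2) = 35*s^2 + 7*s - 128*w^3 + w^2*(96*s + 400) + w*(-10*s^2 - 338*s + 176) - 28
(3) = 0
(4) = -8*y^3 - 15*y^2 + 26*y - 3
(5) = 81*a^3 - 162*a^2 - 253*a + 30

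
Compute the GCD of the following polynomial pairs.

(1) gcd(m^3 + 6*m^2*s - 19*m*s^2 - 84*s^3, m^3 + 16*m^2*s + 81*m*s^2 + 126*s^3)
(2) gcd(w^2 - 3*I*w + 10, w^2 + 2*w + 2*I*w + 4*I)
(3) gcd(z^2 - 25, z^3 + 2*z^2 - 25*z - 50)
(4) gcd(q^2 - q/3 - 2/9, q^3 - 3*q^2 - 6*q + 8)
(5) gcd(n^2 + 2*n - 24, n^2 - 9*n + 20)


(1) = gcd((m - 4*s)*(m + 3*s)*(m + 7*s), (m + 3*s)*(m + 6*s)*(m + 7*s)) = m^2 + 10*m*s + 21*s^2
(2) = w + 2*I
(3) = gcd((z - 5)*(z + 5), (z - 5)*(z + 2)*(z + 5)) = z^2 - 25
(4) = 1
(5) = n - 4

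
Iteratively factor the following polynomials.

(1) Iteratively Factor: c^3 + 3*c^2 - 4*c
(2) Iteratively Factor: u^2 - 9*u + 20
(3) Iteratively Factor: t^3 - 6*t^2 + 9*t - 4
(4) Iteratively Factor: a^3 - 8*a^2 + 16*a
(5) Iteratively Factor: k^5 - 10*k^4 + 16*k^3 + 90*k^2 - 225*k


(1) = (c - 1)*(c^2 + 4*c) = (c - 1)*(c + 4)*(c)
(2) = (u - 5)*(u - 4)
(3) = (t - 1)*(t^2 - 5*t + 4) = (t - 1)^2*(t - 4)
(4) = (a - 4)*(a^2 - 4*a) = a*(a - 4)*(a - 4)
(5) = (k - 5)*(k^4 - 5*k^3 - 9*k^2 + 45*k) = (k - 5)*(k + 3)*(k^3 - 8*k^2 + 15*k) = (k - 5)^2*(k + 3)*(k^2 - 3*k) = (k - 5)^2*(k - 3)*(k + 3)*(k)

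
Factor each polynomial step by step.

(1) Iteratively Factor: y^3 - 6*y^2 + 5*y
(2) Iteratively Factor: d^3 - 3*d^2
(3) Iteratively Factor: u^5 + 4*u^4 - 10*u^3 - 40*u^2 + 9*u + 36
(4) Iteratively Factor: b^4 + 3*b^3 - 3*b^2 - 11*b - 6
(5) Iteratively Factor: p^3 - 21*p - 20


(1) = (y - 5)*(y^2 - y) = (y - 5)*(y - 1)*(y)
(2) = (d)*(d^2 - 3*d) = d^2*(d - 3)
(3) = (u + 3)*(u^4 + u^3 - 13*u^2 - u + 12) = (u - 1)*(u + 3)*(u^3 + 2*u^2 - 11*u - 12) = (u - 1)*(u + 3)*(u + 4)*(u^2 - 2*u - 3) = (u - 3)*(u - 1)*(u + 3)*(u + 4)*(u + 1)
(4) = (b - 2)*(b^3 + 5*b^2 + 7*b + 3) = (b - 2)*(b + 3)*(b^2 + 2*b + 1) = (b - 2)*(b + 1)*(b + 3)*(b + 1)
(5) = (p + 4)*(p^2 - 4*p - 5) = (p - 5)*(p + 4)*(p + 1)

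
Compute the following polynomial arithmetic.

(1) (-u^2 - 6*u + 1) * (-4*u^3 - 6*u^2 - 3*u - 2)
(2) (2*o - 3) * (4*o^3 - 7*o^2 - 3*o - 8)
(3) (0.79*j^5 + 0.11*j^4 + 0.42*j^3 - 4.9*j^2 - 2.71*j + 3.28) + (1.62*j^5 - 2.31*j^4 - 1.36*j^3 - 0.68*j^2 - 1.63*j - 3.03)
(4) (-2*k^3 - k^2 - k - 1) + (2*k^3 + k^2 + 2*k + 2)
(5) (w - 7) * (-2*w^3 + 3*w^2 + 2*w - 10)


(1) = 4*u^5 + 30*u^4 + 35*u^3 + 14*u^2 + 9*u - 2
(2) = 8*o^4 - 26*o^3 + 15*o^2 - 7*o + 24
(3) = 2.41*j^5 - 2.2*j^4 - 0.94*j^3 - 5.58*j^2 - 4.34*j + 0.25
(4) = k + 1
(5) = -2*w^4 + 17*w^3 - 19*w^2 - 24*w + 70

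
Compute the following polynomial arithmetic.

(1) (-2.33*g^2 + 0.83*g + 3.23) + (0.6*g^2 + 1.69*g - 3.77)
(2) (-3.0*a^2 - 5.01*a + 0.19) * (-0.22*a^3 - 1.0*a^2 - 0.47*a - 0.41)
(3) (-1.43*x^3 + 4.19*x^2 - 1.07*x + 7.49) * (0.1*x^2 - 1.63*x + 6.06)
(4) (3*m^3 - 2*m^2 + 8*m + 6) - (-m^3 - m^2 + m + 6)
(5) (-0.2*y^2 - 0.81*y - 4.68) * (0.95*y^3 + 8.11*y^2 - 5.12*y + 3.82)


(1) = -1.73*g^2 + 2.52*g - 0.54
(2) = 0.66*a^5 + 4.1022*a^4 + 6.3782*a^3 + 3.3947*a^2 + 1.9648*a - 0.0779
(3) = -0.143*x^5 + 2.7499*x^4 - 15.6025*x^3 + 27.8845*x^2 - 18.6929*x + 45.3894
(4) = 4*m^3 - m^2 + 7*m
(5) = -0.19*y^5 - 2.3915*y^4 - 9.9911*y^3 - 34.5716*y^2 + 20.8674*y - 17.8776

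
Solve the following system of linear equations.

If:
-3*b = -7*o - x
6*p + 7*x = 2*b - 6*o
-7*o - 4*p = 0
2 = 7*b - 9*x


Then:
b = 107/127
o = 38/127
p = -133/254
x = 55/127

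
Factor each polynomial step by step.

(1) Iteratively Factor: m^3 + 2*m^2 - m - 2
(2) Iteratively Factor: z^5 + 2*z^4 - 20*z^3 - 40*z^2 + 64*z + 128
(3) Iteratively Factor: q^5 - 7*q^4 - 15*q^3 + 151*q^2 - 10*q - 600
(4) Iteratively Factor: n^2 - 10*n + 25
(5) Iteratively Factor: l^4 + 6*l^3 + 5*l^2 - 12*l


(1) = (m + 1)*(m^2 + m - 2) = (m - 1)*(m + 1)*(m + 2)
(2) = (z - 2)*(z^4 + 4*z^3 - 12*z^2 - 64*z - 64) = (z - 2)*(z + 2)*(z^3 + 2*z^2 - 16*z - 32) = (z - 2)*(z + 2)*(z + 4)*(z^2 - 2*z - 8) = (z - 4)*(z - 2)*(z + 2)*(z + 4)*(z + 2)
(3) = (q + 4)*(q^4 - 11*q^3 + 29*q^2 + 35*q - 150) = (q - 3)*(q + 4)*(q^3 - 8*q^2 + 5*q + 50) = (q - 5)*(q - 3)*(q + 4)*(q^2 - 3*q - 10) = (q - 5)*(q - 3)*(q + 2)*(q + 4)*(q - 5)
(4) = (n - 5)*(n - 5)
(5) = (l + 3)*(l^3 + 3*l^2 - 4*l) = l*(l + 3)*(l^2 + 3*l - 4) = l*(l - 1)*(l + 3)*(l + 4)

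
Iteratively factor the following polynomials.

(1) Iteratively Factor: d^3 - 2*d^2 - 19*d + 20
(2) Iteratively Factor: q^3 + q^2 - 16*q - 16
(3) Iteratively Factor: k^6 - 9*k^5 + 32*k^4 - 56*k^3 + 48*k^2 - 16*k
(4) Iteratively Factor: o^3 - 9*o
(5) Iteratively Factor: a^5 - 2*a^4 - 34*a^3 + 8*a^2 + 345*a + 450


(1) = (d - 5)*(d^2 + 3*d - 4) = (d - 5)*(d - 1)*(d + 4)
(2) = (q - 4)*(q^2 + 5*q + 4) = (q - 4)*(q + 1)*(q + 4)
(3) = (k - 2)*(k^5 - 7*k^4 + 18*k^3 - 20*k^2 + 8*k) = (k - 2)^2*(k^4 - 5*k^3 + 8*k^2 - 4*k) = (k - 2)^3*(k^3 - 3*k^2 + 2*k) = k*(k - 2)^3*(k^2 - 3*k + 2) = k*(k - 2)^4*(k - 1)
(4) = (o)*(o^2 - 9) = o*(o + 3)*(o - 3)
(5) = (a + 3)*(a^4 - 5*a^3 - 19*a^2 + 65*a + 150) = (a - 5)*(a + 3)*(a^3 - 19*a - 30) = (a - 5)^2*(a + 3)*(a^2 + 5*a + 6) = (a - 5)^2*(a + 3)^2*(a + 2)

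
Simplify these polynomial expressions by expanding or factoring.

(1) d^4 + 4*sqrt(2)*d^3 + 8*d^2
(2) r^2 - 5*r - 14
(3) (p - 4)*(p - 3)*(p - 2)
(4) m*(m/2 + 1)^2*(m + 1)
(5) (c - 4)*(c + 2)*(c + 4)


(1) = d^2*(d + 2*sqrt(2))^2
(2) = (r - 7)*(r + 2)
(3) = p^3 - 9*p^2 + 26*p - 24
(4) = m^4/4 + 5*m^3/4 + 2*m^2 + m
(5) = c^3 + 2*c^2 - 16*c - 32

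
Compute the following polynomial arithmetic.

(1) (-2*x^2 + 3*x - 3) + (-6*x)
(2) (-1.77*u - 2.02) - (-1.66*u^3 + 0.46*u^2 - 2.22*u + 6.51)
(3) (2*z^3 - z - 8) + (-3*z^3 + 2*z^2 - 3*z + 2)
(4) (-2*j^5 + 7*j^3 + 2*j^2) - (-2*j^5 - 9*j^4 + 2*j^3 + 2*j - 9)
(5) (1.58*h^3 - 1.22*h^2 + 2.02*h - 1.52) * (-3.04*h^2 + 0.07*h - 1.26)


(1) = -2*x^2 - 3*x - 3
(2) = 1.66*u^3 - 0.46*u^2 + 0.45*u - 8.53
(3) = -z^3 + 2*z^2 - 4*z - 6
(4) = 9*j^4 + 5*j^3 + 2*j^2 - 2*j + 9
(5) = -4.8032*h^5 + 3.8194*h^4 - 8.217*h^3 + 6.2994*h^2 - 2.6516*h + 1.9152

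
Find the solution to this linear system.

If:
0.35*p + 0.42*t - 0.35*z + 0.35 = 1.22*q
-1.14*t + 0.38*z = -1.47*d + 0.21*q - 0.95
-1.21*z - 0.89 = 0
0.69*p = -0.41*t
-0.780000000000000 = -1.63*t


Then:
d = -0.00
p = -0.28
q = 0.58
t = 0.48
z = -0.74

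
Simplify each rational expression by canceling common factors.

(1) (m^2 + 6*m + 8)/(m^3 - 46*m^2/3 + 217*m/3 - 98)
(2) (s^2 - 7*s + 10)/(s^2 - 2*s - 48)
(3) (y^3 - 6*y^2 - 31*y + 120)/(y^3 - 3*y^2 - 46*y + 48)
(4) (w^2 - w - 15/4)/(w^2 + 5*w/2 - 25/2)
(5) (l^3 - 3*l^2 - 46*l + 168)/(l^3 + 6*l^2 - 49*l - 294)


(1) = (3*m^2 + 18*m + 24)/(3*m^3 - 46*m^2 + 217*m - 294)
(2) = (s^2 - 7*s + 10)/(s^2 - 2*s - 48)
(3) = (y^2 + 2*y - 15)/(y^2 + 5*y - 6)
(4) = (2*w + 3)/(2*w + 10)
(5) = (l^2 - 10*l + 24)/(l^2 - l - 42)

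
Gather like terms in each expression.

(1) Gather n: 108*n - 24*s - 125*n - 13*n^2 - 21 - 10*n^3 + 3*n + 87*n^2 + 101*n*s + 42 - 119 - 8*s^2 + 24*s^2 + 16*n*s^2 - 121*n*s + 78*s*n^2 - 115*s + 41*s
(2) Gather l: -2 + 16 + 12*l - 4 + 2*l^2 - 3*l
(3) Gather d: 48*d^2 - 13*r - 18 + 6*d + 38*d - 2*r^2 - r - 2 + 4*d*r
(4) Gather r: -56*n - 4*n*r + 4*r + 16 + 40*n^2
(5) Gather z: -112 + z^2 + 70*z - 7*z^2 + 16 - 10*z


(1) = -10*n^3 + n^2*(78*s + 74) + n*(16*s^2 - 20*s - 14) + 16*s^2 - 98*s - 98
(2) = 2*l^2 + 9*l + 10
(3) = 48*d^2 + d*(4*r + 44) - 2*r^2 - 14*r - 20
(4) = 40*n^2 - 56*n + r*(4 - 4*n) + 16
(5) = -6*z^2 + 60*z - 96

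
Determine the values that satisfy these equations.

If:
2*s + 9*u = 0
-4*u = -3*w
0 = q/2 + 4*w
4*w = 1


Then:
q = -2
s = -27/32
u = 3/16
w = 1/4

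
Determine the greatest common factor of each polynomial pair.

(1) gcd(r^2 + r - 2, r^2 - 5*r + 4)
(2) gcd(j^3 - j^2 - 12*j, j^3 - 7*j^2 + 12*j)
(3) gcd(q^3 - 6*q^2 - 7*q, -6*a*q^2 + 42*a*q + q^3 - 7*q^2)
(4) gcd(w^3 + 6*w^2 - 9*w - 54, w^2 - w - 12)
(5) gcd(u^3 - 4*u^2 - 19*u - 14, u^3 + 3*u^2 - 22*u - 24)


(1) = r - 1
(2) = gcd(j*(j - 4)*(j + 3), j*(j - 4)*(j - 3)) = j^2 - 4*j
(3) = gcd(q*(q - 7)*(q + 1), q*(-6*a + q)*(q - 7)) = q^2 - 7*q
(4) = gcd((w - 3)*(w + 3)*(w + 6), (w - 4)*(w + 3)) = w + 3
(5) = u + 1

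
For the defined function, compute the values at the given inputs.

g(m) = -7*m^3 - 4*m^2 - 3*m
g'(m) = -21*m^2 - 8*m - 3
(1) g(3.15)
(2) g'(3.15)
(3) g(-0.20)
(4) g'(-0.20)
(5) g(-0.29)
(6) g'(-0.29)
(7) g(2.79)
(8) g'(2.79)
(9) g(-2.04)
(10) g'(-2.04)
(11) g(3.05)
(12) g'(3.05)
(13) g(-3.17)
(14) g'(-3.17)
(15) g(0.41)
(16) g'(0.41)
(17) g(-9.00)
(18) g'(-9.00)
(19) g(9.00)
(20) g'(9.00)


(1) = -267.93
(2) = -236.57
(3) = 0.50
(4) = -2.24
(5) = 0.70
(6) = -2.45
(7) = -191.53
(8) = -188.79
(9) = 48.90
(10) = -74.07
(11) = -244.97
(12) = -222.75
(13) = 192.30
(14) = -188.67
(15) = -2.38
(16) = -9.81
(17) = 4806.00
(18) = -1632.00
(19) = -5454.00
(20) = -1776.00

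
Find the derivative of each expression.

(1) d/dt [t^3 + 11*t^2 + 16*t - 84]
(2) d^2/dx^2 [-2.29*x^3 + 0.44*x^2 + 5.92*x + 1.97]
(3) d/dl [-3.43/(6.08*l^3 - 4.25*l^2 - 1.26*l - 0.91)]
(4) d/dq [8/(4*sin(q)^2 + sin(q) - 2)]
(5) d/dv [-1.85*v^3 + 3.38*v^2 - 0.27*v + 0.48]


(1) = 3*t^2 + 22*t + 16
(2) = 0.88 - 13.74*x
(3) = (62.5632*l^2 - 29.155*l - 4.3218)/(-6.08*l^3 + 4.25*l^2 + 1.26*l + 0.91)^2
(4) = -8*(8*sin(q) + 1)*cos(q)/(sin(q) - 2*cos(2*q))^2
(5) = -5.55*v^2 + 6.76*v - 0.27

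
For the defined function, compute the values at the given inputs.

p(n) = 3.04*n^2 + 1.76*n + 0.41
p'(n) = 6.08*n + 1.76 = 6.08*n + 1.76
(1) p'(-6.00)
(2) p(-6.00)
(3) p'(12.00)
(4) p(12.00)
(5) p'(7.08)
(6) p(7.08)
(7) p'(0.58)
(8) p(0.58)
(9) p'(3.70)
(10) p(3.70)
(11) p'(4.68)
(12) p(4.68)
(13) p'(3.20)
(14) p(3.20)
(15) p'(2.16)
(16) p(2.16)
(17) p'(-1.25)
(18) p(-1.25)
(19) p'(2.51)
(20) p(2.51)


(1) = -34.72
(2) = 99.29
(3) = 74.72
(4) = 459.29
(5) = 44.81
(6) = 165.26
(7) = 5.29
(8) = 2.45
(9) = 24.26
(10) = 48.54
(11) = 30.21
(12) = 75.23
(13) = 21.22
(14) = 37.17
(15) = 14.89
(16) = 18.40
(17) = -5.84
(18) = 2.96
(19) = 17.02
(20) = 23.98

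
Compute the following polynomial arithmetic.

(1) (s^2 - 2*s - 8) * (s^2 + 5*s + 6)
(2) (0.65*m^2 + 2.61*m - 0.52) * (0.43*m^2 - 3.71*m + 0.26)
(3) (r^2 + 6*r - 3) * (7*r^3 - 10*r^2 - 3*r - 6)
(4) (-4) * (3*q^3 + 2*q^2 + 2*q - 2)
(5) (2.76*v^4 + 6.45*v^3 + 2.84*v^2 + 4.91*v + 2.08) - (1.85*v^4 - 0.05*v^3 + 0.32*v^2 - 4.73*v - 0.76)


(1) = s^4 + 3*s^3 - 12*s^2 - 52*s - 48
(2) = 0.2795*m^4 - 1.2892*m^3 - 9.7377*m^2 + 2.6078*m - 0.1352
(3) = 7*r^5 + 32*r^4 - 84*r^3 + 6*r^2 - 27*r + 18
(4) = -12*q^3 - 8*q^2 - 8*q + 8
(5) = 0.91*v^4 + 6.5*v^3 + 2.52*v^2 + 9.64*v + 2.84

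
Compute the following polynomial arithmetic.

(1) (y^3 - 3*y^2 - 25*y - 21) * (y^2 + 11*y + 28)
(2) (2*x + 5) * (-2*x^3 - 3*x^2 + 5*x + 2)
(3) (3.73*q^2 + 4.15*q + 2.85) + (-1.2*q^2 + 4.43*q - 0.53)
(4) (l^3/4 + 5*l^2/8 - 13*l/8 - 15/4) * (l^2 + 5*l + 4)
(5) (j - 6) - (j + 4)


(1) = y^5 + 8*y^4 - 30*y^3 - 380*y^2 - 931*y - 588
(2) = -4*x^4 - 16*x^3 - 5*x^2 + 29*x + 10
(3) = 2.53*q^2 + 8.58*q + 2.32
(4) = l^5/4 + 15*l^4/8 + 5*l^3/2 - 75*l^2/8 - 101*l/4 - 15
(5) = -10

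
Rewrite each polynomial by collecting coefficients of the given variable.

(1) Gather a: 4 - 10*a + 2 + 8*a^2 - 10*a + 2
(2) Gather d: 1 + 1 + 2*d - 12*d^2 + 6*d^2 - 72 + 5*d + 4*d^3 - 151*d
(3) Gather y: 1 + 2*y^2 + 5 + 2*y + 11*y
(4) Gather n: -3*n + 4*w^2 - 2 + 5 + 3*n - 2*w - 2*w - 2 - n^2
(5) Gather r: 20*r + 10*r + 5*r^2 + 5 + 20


(1) = 8*a^2 - 20*a + 8
(2) = 4*d^3 - 6*d^2 - 144*d - 70
(3) = 2*y^2 + 13*y + 6
(4) = -n^2 + 4*w^2 - 4*w + 1
(5) = 5*r^2 + 30*r + 25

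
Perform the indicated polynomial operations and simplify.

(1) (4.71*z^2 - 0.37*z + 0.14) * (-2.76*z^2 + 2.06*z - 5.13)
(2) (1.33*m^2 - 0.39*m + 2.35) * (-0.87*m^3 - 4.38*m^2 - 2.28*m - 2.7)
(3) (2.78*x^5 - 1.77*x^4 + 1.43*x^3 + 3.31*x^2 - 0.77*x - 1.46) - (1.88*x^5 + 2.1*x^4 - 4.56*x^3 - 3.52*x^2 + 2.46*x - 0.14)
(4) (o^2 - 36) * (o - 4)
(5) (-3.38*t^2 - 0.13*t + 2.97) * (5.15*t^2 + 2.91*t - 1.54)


(1) = -12.9996*z^4 + 10.7238*z^3 - 25.3109*z^2 + 2.1865*z - 0.7182
(2) = -1.1571*m^5 - 5.4861*m^4 - 3.3687*m^3 - 12.9948*m^2 - 4.305*m - 6.345
(3) = 0.9*x^5 - 3.87*x^4 + 5.99*x^3 + 6.83*x^2 - 3.23*x - 1.32
(4) = o^3 - 4*o^2 - 36*o + 144
(5) = -17.407*t^4 - 10.5053*t^3 + 20.1224*t^2 + 8.8429*t - 4.5738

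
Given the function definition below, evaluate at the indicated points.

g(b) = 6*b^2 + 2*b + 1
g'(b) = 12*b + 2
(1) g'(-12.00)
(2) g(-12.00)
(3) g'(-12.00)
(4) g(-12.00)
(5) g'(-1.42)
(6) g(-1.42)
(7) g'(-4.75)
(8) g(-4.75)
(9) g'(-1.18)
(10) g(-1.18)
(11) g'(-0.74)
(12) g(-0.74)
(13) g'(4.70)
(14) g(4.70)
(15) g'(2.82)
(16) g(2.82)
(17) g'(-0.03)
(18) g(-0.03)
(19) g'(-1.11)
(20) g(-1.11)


(1) = -142.00
(2) = 841.00
(3) = -142.00
(4) = 841.00
(5) = -15.04
(6) = 10.26
(7) = -55.00
(8) = 126.88
(9) = -12.16
(10) = 6.99
(11) = -6.88
(12) = 2.81
(13) = 58.40
(14) = 142.94
(15) = 35.84
(16) = 54.35
(17) = 1.64
(18) = 0.95
(19) = -11.32
(20) = 6.17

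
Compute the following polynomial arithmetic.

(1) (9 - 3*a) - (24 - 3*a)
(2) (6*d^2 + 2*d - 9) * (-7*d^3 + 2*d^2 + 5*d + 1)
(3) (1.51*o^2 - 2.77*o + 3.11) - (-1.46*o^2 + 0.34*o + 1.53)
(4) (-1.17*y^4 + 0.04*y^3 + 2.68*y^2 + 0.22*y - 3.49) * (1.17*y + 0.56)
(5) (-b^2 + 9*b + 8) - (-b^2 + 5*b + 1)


(1) = -15
(2) = -42*d^5 - 2*d^4 + 97*d^3 - 2*d^2 - 43*d - 9
(3) = 2.97*o^2 - 3.11*o + 1.58
(4) = -1.3689*y^5 - 0.6084*y^4 + 3.158*y^3 + 1.7582*y^2 - 3.9601*y - 1.9544
(5) = 4*b + 7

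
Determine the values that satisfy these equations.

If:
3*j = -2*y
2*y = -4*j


Then:
j = 0
y = 0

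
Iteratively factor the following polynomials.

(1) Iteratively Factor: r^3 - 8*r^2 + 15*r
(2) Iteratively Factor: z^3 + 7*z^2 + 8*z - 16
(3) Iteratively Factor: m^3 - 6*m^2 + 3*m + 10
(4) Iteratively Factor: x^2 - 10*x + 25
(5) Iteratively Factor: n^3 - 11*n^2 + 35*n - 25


(1) = (r - 3)*(r^2 - 5*r) = (r - 5)*(r - 3)*(r)
(2) = (z + 4)*(z^2 + 3*z - 4) = (z - 1)*(z + 4)*(z + 4)
(3) = (m - 2)*(m^2 - 4*m - 5) = (m - 5)*(m - 2)*(m + 1)
(4) = (x - 5)*(x - 5)
(5) = (n - 5)*(n^2 - 6*n + 5) = (n - 5)^2*(n - 1)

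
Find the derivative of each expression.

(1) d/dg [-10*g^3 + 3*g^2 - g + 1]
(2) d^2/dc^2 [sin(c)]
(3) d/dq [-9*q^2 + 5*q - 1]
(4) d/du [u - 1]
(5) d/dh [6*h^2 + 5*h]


(1) = -30*g^2 + 6*g - 1
(2) = -sin(c)
(3) = 5 - 18*q
(4) = 1
(5) = 12*h + 5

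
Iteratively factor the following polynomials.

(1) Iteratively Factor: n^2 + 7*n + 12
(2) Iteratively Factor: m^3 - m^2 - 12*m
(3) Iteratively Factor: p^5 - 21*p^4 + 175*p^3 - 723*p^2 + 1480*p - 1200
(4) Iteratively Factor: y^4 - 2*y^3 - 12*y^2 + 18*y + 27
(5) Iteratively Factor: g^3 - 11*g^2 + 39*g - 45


(1) = (n + 4)*(n + 3)
(2) = (m - 4)*(m^2 + 3*m) = (m - 4)*(m + 3)*(m)
(3) = (p - 4)*(p^4 - 17*p^3 + 107*p^2 - 295*p + 300) = (p - 4)^2*(p^3 - 13*p^2 + 55*p - 75) = (p - 5)*(p - 4)^2*(p^2 - 8*p + 15) = (p - 5)*(p - 4)^2*(p - 3)*(p - 5)
(4) = (y + 3)*(y^3 - 5*y^2 + 3*y + 9) = (y - 3)*(y + 3)*(y^2 - 2*y - 3) = (y - 3)*(y + 1)*(y + 3)*(y - 3)
(5) = (g - 3)*(g^2 - 8*g + 15) = (g - 5)*(g - 3)*(g - 3)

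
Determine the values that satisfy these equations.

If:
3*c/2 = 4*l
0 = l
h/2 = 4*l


Then:
c = 0
h = 0
l = 0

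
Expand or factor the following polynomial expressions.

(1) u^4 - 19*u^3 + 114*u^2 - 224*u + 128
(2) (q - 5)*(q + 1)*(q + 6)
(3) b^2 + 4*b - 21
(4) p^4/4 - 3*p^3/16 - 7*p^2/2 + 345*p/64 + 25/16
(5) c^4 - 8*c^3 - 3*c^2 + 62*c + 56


(1) = (u - 8)^2*(u - 2)*(u - 1)
(2) = q^3 + 2*q^2 - 29*q - 30
(3) = (b - 3)*(b + 7)
(4) = (p/4 + 1)*(p - 5/2)^2*(p + 1/4)
(5) = (c - 7)*(c - 4)*(c + 1)*(c + 2)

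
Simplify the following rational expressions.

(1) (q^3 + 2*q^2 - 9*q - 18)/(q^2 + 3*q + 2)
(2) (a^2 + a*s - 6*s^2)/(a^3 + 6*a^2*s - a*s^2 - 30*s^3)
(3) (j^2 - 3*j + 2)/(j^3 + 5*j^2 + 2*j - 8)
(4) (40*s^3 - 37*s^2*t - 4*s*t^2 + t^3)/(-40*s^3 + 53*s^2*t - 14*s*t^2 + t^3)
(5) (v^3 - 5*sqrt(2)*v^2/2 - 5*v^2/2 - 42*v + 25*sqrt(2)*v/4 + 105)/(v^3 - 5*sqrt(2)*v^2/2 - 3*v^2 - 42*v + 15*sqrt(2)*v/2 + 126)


(1) = (q^2 - 9)/(q + 1)
(2) = 1/(a + 5*s)
(3) = (j - 2)/(j^2 + 6*j + 8)
(4) = (-5*s - t)/(5*s - t)
(5) = (8*v - 20)/(8*v - 24)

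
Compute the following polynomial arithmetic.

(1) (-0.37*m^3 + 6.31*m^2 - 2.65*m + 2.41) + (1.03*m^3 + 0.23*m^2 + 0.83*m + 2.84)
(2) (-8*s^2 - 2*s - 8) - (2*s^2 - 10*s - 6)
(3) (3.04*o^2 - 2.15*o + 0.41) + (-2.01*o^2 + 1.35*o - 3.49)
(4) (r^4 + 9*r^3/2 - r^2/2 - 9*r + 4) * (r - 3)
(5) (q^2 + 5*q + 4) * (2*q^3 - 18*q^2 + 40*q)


(1) = 0.66*m^3 + 6.54*m^2 - 1.82*m + 5.25
(2) = -10*s^2 + 8*s - 2
(3) = 1.03*o^2 - 0.8*o - 3.08
(4) = r^5 + 3*r^4/2 - 14*r^3 - 15*r^2/2 + 31*r - 12
(5) = 2*q^5 - 8*q^4 - 42*q^3 + 128*q^2 + 160*q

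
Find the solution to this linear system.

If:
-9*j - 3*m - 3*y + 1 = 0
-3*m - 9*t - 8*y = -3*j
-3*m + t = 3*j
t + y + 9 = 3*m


Then:
No Solution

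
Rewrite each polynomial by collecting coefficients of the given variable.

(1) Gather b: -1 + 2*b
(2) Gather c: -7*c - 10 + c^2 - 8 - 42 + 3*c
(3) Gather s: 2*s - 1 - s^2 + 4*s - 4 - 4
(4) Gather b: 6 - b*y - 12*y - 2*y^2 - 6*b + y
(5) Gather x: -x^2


(1) = 2*b - 1
(2) = c^2 - 4*c - 60
(3) = -s^2 + 6*s - 9
(4) = b*(-y - 6) - 2*y^2 - 11*y + 6
(5) = -x^2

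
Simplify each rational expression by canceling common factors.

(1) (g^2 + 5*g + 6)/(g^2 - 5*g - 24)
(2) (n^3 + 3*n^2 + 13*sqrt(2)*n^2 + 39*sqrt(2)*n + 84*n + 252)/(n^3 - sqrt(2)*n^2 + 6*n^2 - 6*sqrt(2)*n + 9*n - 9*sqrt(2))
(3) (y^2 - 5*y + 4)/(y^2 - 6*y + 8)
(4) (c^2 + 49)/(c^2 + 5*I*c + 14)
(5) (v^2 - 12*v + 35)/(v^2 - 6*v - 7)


(1) = (g + 2)/(g - 8)
(2) = (n^2 + 13*sqrt(2)*n + 84)/(n^2 + n*(3 - sqrt(2)) - 3*sqrt(2))
(3) = (y - 1)/(y - 2)
(4) = (c - 7*I)/(c - 2*I)
(5) = (v - 5)/(v + 1)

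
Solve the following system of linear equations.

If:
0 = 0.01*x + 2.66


Then:
x = -266.00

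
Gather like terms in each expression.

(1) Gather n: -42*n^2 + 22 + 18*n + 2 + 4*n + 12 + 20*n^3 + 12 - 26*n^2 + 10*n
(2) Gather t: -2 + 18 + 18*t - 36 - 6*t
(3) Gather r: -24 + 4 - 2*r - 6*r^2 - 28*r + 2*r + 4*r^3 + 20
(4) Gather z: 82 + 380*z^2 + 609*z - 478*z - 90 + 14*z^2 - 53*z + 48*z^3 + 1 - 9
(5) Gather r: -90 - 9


(1) = 20*n^3 - 68*n^2 + 32*n + 48
(2) = 12*t - 20
(3) = 4*r^3 - 6*r^2 - 28*r
(4) = 48*z^3 + 394*z^2 + 78*z - 16
(5) = -99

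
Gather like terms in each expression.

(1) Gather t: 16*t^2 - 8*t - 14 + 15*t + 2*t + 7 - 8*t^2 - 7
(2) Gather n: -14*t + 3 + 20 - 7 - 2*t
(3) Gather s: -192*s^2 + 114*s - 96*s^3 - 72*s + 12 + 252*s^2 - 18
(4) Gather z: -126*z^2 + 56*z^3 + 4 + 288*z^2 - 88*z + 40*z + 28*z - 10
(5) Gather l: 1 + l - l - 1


(1) = 8*t^2 + 9*t - 14
(2) = 16 - 16*t
(3) = -96*s^3 + 60*s^2 + 42*s - 6
(4) = 56*z^3 + 162*z^2 - 20*z - 6
(5) = 0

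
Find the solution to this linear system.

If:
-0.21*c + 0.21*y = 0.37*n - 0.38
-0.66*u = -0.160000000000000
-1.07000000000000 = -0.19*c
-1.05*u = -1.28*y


Then:
c = 5.63
n = -2.06
u = 0.24
y = 0.20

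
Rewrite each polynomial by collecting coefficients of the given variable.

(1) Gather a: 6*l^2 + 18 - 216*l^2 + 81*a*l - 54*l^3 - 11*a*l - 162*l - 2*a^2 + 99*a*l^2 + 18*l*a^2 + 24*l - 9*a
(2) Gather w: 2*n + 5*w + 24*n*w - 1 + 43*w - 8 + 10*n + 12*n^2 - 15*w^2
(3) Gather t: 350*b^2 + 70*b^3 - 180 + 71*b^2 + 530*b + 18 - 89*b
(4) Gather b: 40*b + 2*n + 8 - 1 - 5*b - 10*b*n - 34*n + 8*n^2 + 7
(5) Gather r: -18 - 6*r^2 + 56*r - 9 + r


(1) = a^2*(18*l - 2) + a*(99*l^2 + 70*l - 9) - 54*l^3 - 210*l^2 - 138*l + 18
(2) = 12*n^2 + 12*n - 15*w^2 + w*(24*n + 48) - 9
(3) = 70*b^3 + 421*b^2 + 441*b - 162
(4) = b*(35 - 10*n) + 8*n^2 - 32*n + 14
(5) = -6*r^2 + 57*r - 27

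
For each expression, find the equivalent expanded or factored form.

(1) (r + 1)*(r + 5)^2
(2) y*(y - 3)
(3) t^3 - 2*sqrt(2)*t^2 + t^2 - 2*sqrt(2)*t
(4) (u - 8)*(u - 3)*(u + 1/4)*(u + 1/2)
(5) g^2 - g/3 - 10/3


(1) = r^3 + 11*r^2 + 35*r + 25
(2) = y^2 - 3*y
(3) = t*(t + 1)*(t - 2*sqrt(2))
(4) = u^4 - 41*u^3/4 + 127*u^2/8 + 133*u/8 + 3
(5) = (g - 2)*(g + 5/3)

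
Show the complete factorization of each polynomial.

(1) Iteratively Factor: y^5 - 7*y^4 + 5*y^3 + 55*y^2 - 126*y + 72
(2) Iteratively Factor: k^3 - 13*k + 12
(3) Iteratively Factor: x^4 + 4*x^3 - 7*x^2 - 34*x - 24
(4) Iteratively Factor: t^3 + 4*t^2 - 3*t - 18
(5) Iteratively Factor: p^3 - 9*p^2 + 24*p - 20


(1) = (y + 3)*(y^4 - 10*y^3 + 35*y^2 - 50*y + 24) = (y - 3)*(y + 3)*(y^3 - 7*y^2 + 14*y - 8) = (y - 3)*(y - 2)*(y + 3)*(y^2 - 5*y + 4) = (y - 3)*(y - 2)*(y - 1)*(y + 3)*(y - 4)
(2) = (k - 3)*(k^2 + 3*k - 4) = (k - 3)*(k + 4)*(k - 1)
(3) = (x + 1)*(x^3 + 3*x^2 - 10*x - 24) = (x - 3)*(x + 1)*(x^2 + 6*x + 8) = (x - 3)*(x + 1)*(x + 2)*(x + 4)
(4) = (t + 3)*(t^2 + t - 6) = (t + 3)^2*(t - 2)
(5) = (p - 2)*(p^2 - 7*p + 10) = (p - 2)^2*(p - 5)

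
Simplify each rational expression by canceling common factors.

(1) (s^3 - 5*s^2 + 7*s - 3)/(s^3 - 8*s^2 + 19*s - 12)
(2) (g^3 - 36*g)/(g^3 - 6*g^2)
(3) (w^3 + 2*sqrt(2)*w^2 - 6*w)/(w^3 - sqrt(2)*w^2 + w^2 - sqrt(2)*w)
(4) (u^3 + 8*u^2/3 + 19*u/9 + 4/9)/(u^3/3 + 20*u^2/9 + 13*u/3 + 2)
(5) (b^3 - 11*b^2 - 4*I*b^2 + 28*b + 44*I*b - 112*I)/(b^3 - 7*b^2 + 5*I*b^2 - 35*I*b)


(1) = (s - 1)/(s - 4)
(2) = (g + 6)/g
(3) = (w + 3*sqrt(2))/(w + 1)
(4) = (9*u^3 + 24*u^2 + 19*u + 4)/(3*u^3 + 20*u^2 + 39*u + 18)
(5) = (b^2 + b*(-4 - 4*I) + 16*I)/(b^2 + 5*I*b)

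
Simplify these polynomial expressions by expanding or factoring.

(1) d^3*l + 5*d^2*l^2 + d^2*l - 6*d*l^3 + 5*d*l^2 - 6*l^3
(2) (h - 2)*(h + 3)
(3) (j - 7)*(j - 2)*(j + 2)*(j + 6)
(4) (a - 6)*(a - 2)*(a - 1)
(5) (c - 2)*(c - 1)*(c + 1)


(1) = (d - l)*(d + 6*l)*(d*l + l)
(2) = h^2 + h - 6
(3) = j^4 - j^3 - 46*j^2 + 4*j + 168
(4) = a^3 - 9*a^2 + 20*a - 12
(5) = c^3 - 2*c^2 - c + 2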